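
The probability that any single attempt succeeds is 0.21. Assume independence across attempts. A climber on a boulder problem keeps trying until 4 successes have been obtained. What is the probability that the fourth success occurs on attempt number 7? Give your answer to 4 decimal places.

Y = trial on which the fourth success occurs; negative binomial, r=4, p=0.21.
P(Y=7) = C(6,3) · p^4 · (1−p)^3
= 20 · 0.0019448 · 0.49304 = 0.019177

0.0192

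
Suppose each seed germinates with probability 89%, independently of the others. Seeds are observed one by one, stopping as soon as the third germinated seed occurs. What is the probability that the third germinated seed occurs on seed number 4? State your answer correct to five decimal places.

Y = trial on which the third success occurs; negative binomial, r=3, p=0.89.
P(Y=4) = C(3,2) · p^3 · (1−p)^1
= 3 · 0.70497 · 0.11 = 0.2326398

0.23264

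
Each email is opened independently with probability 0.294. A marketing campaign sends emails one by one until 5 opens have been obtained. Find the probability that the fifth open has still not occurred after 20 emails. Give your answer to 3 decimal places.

0.256

Needing more than 20 emails ⇔ fewer than 5 successes in the first 20. With X ~ Binomial(20, 0.294), P(Y > 20) = P(X ≤ 4).
  k=0: C(20,0)·0.294^0·0.706^20 = 0.00095
  k=1: C(20,1)·0.294^1·0.706^19 = 0.00788
  k=2: C(20,2)·0.294^2·0.706^18 = 0.03118
  k=3: C(20,3)·0.294^3·0.706^17 = 0.07792
  k=4: C(20,4)·0.294^4·0.706^16 = 0.13790
P(X ≤ 4) = 0.25583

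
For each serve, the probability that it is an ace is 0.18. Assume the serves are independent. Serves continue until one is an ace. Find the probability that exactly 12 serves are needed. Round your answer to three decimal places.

0.020

Geometric (trials to first success), p = 0.18.
P(Y = 12) = (1−p)^11 · p = 0.11271 · 0.18 = 0.02029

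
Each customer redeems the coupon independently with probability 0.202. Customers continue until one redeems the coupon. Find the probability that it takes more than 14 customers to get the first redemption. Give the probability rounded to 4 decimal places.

Y = number of customers to the first success; geometric, p = 0.202.
P(Y > 14) = P(first 14 all fail) = (1−p)^14 = 0.042466

0.0425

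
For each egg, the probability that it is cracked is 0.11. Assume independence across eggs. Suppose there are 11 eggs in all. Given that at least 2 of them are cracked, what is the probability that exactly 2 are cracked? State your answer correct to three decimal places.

0.675

X ~ Binomial(11, 0.11). Want P(X=2 | X≥2) = P(X=2) / P(X≥2).
P(X=2) = C(11,2)·0.11^2·0.89^9 = 0.23316
P(X≥2) = 1 − 0.27752 − 0.37730 = 0.34518
Ratio = 0.23316 / 0.34518 = 0.67547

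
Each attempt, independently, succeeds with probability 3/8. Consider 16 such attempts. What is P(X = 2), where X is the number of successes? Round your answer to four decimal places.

X ~ Binomial(n=16, p=0.375).
P(X=2) = C(16,2) · p^2 · (1−p)^14
= 120 · 0.14062 · 0.0013878 = 0.023419

0.0234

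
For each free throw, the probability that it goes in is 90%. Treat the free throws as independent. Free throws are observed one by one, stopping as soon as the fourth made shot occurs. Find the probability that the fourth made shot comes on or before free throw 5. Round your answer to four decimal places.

0.9185

Finishing within 5 free throws ⇔ at least 4 successes in the first 5. With X ~ Binomial(5, 0.90), P(Y ≤ 5) = 1 − P(X ≤ 3).
  k=0: C(5,0)·0.90^0·0.10^5 = 0.000010
  k=1: C(5,1)·0.90^1·0.10^4 = 0.000450
  k=2: C(5,2)·0.90^2·0.10^3 = 0.008100
  k=3: C(5,3)·0.90^3·0.10^2 = 0.072900
1 − 0.081460 = 0.918540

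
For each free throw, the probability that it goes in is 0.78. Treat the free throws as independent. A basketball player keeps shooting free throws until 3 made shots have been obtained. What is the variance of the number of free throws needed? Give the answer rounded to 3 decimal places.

1.085

Y = total free throws until the third success; negative binomial with r=3, p=0.78.
Var(Y) = r(1−p)/p² = 3·0.22 / 0.78² = 1.08481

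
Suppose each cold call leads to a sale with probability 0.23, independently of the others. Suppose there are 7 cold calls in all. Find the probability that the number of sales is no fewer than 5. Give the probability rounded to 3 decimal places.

0.009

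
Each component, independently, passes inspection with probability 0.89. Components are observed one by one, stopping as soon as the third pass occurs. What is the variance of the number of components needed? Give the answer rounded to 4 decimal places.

Y = total components until the third success; negative binomial with r=3, p=0.89.
Var(Y) = r(1−p)/p² = 3·0.11 / 0.89² = 0.416614

0.4166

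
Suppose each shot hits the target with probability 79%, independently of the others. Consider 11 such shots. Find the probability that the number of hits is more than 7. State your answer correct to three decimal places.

0.816

X ~ Binomial(11, 0.79); P(X ≥ 8) = Σ C(11,k) p^k (1−p)^(11−k) over k:
  k=8: C(11,8)·0.79^8·0.21^3 = 0.23182
  k=9: C(11,9)·0.79^9·0.21^2 = 0.29070
  k=10: C(11,10)·0.79^10·0.21^1 = 0.21872
  k=11: C(11,11)·0.79^11·0.21^0 = 0.07480
Total = 0.81604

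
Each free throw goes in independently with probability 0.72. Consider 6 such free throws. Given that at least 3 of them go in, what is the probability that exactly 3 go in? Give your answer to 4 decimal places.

0.1735

X ~ Binomial(6, 0.72). Want P(X=3 | X≥3) = P(X=3) / P(X≥3).
P(X=3) = C(6,3)·0.72^3·0.28^3 = 0.163871
P(X≥3) = 1 − 0.000482 − 0.007435 − 0.047796 = 0.944288
Ratio = 0.163871 / 0.944288 = 0.173539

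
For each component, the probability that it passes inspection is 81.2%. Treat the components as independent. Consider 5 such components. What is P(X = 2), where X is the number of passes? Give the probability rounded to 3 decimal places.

X ~ Binomial(n=5, p=0.812).
P(X=2) = C(5,2) · p^2 · (1−p)^3
= 10 · 0.65934 · 0.0066447 = 0.04381

0.044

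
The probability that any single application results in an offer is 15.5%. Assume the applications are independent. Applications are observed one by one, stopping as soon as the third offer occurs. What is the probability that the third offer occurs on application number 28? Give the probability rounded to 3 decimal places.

0.019

Y = trial on which the third success occurs; negative binomial, r=3, p=0.155.
P(Y=28) = C(27,2) · p^3 · (1−p)^25
= 351 · 0.0037239 · 0.014839 = 0.01940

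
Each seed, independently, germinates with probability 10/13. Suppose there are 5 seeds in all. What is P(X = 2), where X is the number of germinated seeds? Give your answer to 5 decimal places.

X ~ Binomial(n=5, p=0.769231).
P(X=2) = C(5,2) · p^2 · (1−p)^3
= 10 · 0.59172 · 0.012289 = 0.0727189

0.07272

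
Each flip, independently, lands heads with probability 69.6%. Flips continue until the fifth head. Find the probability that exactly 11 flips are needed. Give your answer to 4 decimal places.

0.0271

Y = trial on which the fifth success occurs; negative binomial, r=5, p=0.696.
P(Y=11) = C(10,4) · p^5 · (1−p)^6
= 210 · 0.16332 · 0.0007893 = 0.027071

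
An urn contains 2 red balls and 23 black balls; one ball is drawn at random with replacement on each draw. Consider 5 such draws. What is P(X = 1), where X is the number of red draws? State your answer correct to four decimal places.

X ~ Binomial(n=5, p=0.08).
P(X=1) = C(5,1) · p^1 · (1−p)^4
= 5 · 0.08 · 0.71639 = 0.286557

0.2866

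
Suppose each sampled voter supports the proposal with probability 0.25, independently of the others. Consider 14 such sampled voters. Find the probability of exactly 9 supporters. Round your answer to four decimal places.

0.0018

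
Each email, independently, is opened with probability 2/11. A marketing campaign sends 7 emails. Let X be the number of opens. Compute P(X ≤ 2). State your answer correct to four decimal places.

0.8818

X ~ Binomial(7, 0.181818); P(X ≤ 2) = Σ C(7,k) p^k (1−p)^(7−k) over k:
  k=0: C(7,0)·0.181818^0·0.818182^7 = 0.245442
  k=1: C(7,1)·0.181818^1·0.818182^6 = 0.381799
  k=2: C(7,2)·0.181818^2·0.818182^5 = 0.254532
Total = 0.881773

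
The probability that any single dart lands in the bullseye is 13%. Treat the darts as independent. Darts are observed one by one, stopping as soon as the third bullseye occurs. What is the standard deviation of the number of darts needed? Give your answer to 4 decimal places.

Y = total darts until the third success; negative binomial with r=3, p=0.13.
SD(Y) = √[r(1−p)/p²] = √(154.437870) = 12.427303

12.4273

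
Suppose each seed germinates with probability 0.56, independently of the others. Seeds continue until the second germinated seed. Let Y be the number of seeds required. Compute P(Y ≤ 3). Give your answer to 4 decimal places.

0.5896

Finishing within 3 seeds ⇔ at least 2 successes in the first 3. With X ~ Binomial(3, 0.56), P(Y ≤ 3) = 1 − P(X ≤ 1).
  k=0: C(3,0)·0.56^0·0.44^3 = 0.085184
  k=1: C(3,1)·0.56^1·0.44^2 = 0.325248
1 − 0.410432 = 0.589568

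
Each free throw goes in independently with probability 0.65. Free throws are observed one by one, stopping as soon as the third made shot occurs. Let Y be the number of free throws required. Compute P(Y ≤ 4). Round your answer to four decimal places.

Finishing within 4 free throws ⇔ at least 3 successes in the first 4. With X ~ Binomial(4, 0.65), P(Y ≤ 4) = 1 − P(X ≤ 2).
  k=0: C(4,0)·0.65^0·0.35^4 = 0.015006
  k=1: C(4,1)·0.65^1·0.35^3 = 0.111475
  k=2: C(4,2)·0.65^2·0.35^2 = 0.310538
1 − 0.437019 = 0.562981

0.5630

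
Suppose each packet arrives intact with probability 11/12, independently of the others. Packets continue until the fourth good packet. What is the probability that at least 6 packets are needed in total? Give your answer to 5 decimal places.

Needing more than 5 packets ⇔ fewer than 4 successes in the first 5. With X ~ Binomial(5, 0.916667), P(Y > 5) = P(X ≤ 3).
  k=0: C(5,0)·0.916667^0·0.083333^5 = 0.0000040
  k=1: C(5,1)·0.916667^1·0.083333^4 = 0.0002210
  k=2: C(5,2)·0.916667^2·0.083333^3 = 0.0048627
  k=3: C(5,3)·0.916667^3·0.083333^2 = 0.0534899
P(X ≤ 3) = 0.0585777

0.05858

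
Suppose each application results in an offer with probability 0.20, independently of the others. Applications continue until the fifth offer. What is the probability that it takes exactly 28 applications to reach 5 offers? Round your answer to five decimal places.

Y = trial on which the fifth success occurs; negative binomial, r=5, p=0.20.
P(Y=28) = C(27,4) · p^5 · (1−p)^23
= 17550 · 0.00032 · 0.005903 = 0.0331510

0.03315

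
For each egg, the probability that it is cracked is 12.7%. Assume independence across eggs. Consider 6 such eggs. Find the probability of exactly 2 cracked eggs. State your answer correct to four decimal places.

X ~ Binomial(n=6, p=0.127).
P(X=2) = C(6,2) · p^2 · (1−p)^4
= 15 · 0.016129 · 0.58084 = 0.140526

0.1405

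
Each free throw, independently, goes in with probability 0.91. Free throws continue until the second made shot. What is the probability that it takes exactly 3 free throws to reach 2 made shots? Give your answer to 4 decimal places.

0.1491

Y = trial on which the second success occurs; negative binomial, r=2, p=0.91.
P(Y=3) = C(2,1) · p^2 · (1−p)^1
= 2 · 0.8281 · 0.09 = 0.149058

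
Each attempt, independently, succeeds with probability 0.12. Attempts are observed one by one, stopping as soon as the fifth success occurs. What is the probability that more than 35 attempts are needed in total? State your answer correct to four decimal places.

0.5875

Needing more than 35 attempts ⇔ fewer than 5 successes in the first 35. With X ~ Binomial(35, 0.12), P(Y > 35) = P(X ≤ 4).
  k=0: C(35,0)·0.12^0·0.88^35 = 0.011400
  k=1: C(35,1)·0.12^1·0.88^34 = 0.054408
  k=2: C(35,2)·0.12^2·0.88^33 = 0.126127
  k=3: C(35,3)·0.12^3·0.88^32 = 0.189190
  k=4: C(35,4)·0.12^4·0.88^31 = 0.206389
P(X ≤ 4) = 0.587514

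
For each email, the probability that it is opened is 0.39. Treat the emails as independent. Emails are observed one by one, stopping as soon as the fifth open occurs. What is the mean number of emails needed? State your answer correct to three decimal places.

12.821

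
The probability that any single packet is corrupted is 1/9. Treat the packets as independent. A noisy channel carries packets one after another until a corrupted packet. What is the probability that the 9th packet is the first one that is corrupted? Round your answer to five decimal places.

Geometric (trials to first success), p = 0.111111.
P(Y = 9) = (1−p)^8 · p = 0.38974 · 0.111111 = 0.0433049

0.04330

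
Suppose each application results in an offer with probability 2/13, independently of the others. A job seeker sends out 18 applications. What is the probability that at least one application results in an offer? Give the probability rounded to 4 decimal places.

0.9506

P(at least one) = 1 − P(none) = 1 − (1 − 0.153846)^18
= 1 − 0.049441 = 0.950559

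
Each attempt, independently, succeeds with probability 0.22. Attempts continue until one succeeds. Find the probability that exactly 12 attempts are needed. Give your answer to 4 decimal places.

0.0143

Geometric (trials to first success), p = 0.22.
P(Y = 12) = (1−p)^11 · p = 0.065019 · 0.22 = 0.014304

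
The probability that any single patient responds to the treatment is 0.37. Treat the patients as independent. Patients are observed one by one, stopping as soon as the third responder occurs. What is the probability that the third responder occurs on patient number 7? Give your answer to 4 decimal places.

0.1197

Y = trial on which the third success occurs; negative binomial, r=3, p=0.37.
P(Y=7) = C(6,2) · p^3 · (1−p)^4
= 15 · 0.050653 · 0.15753 = 0.119690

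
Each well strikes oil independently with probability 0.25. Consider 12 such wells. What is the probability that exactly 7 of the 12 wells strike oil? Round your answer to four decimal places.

X ~ Binomial(n=12, p=0.25).
P(X=7) = C(12,7) · p^7 · (1−p)^5
= 792 · 6.1035e-05 · 0.2373 = 0.011471

0.0115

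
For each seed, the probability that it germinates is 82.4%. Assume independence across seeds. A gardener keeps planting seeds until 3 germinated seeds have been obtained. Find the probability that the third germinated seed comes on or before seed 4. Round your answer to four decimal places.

Finishing within 4 seeds ⇔ at least 3 successes in the first 4. With X ~ Binomial(4, 0.824), P(Y ≤ 4) = 1 − P(X ≤ 2).
  k=0: C(4,0)·0.824^0·0.176^4 = 0.000960
  k=1: C(4,1)·0.824^1·0.176^3 = 0.017969
  k=2: C(4,2)·0.824^2·0.176^2 = 0.126192
1 − 0.145120 = 0.854880

0.8549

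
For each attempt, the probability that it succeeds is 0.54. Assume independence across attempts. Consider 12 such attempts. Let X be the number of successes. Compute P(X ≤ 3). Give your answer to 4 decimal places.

0.0415

X ~ Binomial(12, 0.54); P(X ≤ 3) = Σ C(12,k) p^k (1−p)^(12−k) over k:
  k=0: C(12,0)·0.54^0·0.46^12 = 0.000090
  k=1: C(12,1)·0.54^1·0.46^11 = 0.001264
  k=2: C(12,2)·0.54^2·0.46^10 = 0.008164
  k=3: C(12,3)·0.54^3·0.46^9 = 0.031947
Total = 0.041465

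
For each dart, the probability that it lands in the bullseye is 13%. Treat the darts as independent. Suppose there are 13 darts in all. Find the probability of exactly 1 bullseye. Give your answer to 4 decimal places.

X ~ Binomial(n=13, p=0.13).
P(X=1) = C(13,1) · p^1 · (1−p)^12
= 13 · 0.13 · 0.18803 = 0.317774

0.3178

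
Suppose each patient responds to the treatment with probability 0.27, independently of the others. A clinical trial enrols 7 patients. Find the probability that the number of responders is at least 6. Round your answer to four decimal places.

X ~ Binomial(7, 0.27); P(X ≥ 6) = Σ C(7,k) p^k (1−p)^(7−k) over k:
  k=6: C(7,6)·0.27^6·0.73^1 = 0.001980
  k=7: C(7,7)·0.27^7·0.73^0 = 0.000105
Total = 0.002084

0.0021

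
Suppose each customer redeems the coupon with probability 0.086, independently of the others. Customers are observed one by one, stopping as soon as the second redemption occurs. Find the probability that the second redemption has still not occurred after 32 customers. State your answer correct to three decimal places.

0.226

Needing more than 32 customers ⇔ fewer than 2 successes in the first 32. With X ~ Binomial(32, 0.086), P(Y > 32) = P(X ≤ 1).
  k=0: C(32,0)·0.086^0·0.914^32 = 0.05627
  k=1: C(32,1)·0.086^1·0.914^31 = 0.16943
P(X ≤ 1) = 0.22570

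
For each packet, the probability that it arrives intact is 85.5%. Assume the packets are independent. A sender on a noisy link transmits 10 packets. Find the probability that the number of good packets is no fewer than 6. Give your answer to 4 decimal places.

0.9915

X ~ Binomial(10, 0.855); P(X ≥ 6) = Σ C(10,k) p^k (1−p)^(10−k) over k:
  k=6: C(10,6)·0.855^6·0.145^4 = 0.036265
  k=7: C(10,7)·0.855^7·0.145^3 = 0.122193
  k=8: C(10,8)·0.855^8·0.145^2 = 0.270195
  k=9: C(10,9)·0.855^9·0.145^1 = 0.354049
  k=10: C(10,10)·0.855^10·0.145^0 = 0.208767
Total = 0.991469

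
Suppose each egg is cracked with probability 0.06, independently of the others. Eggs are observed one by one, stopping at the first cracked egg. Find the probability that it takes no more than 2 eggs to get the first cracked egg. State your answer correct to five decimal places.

0.11640

Y = number of eggs to the first success; geometric, p = 0.06.
P(Y ≤ 2) = 1 − (1−p)^2 = 1 − 0.8836000 = 0.1164000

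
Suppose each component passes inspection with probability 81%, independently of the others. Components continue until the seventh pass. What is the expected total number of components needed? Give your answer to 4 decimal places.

Y = total components until the seventh success; negative binomial with r=7, p=0.81.
E[Y] = r / p = 7 / 0.81 = 8.641975

8.6420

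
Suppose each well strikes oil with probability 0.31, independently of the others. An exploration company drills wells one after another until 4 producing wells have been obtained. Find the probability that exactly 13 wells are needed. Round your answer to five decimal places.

Y = trial on which the fourth success occurs; negative binomial, r=4, p=0.31.
P(Y=13) = C(12,3) · p^4 · (1−p)^9
= 220 · 0.0092352 · 0.035452 = 0.0720296

0.07203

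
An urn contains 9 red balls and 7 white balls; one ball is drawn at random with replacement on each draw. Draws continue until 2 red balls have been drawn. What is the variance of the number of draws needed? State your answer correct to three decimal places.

2.765

Y = total draws until the second success; negative binomial with r=2, p=0.5625.
Var(Y) = r(1−p)/p² = 2·0.4375 / 0.5625² = 2.76543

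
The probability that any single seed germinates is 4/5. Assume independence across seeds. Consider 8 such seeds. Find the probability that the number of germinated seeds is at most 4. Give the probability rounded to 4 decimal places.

X ~ Binomial(8, 0.80); P(X ≤ 4) = Σ C(8,k) p^k (1−p)^(8−k) over k:
  k=0: C(8,0)·0.80^0·0.20^8 = 0.000003
  k=1: C(8,1)·0.80^1·0.20^7 = 0.000082
  k=2: C(8,2)·0.80^2·0.20^6 = 0.001147
  k=3: C(8,3)·0.80^3·0.20^5 = 0.009175
  k=4: C(8,4)·0.80^4·0.20^4 = 0.045875
Total = 0.056282

0.0563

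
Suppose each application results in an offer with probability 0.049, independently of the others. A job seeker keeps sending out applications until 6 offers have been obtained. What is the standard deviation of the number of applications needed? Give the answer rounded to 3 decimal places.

Y = total applications until the sixth success; negative binomial with r=6, p=0.049.
SD(Y) = √[r(1−p)/p²] = √(2376.50979) = 48.74946

48.749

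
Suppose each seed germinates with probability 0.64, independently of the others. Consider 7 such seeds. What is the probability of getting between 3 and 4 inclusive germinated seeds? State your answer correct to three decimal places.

X ~ Binomial(7, 0.64); P(3 ≤ X ≤ 4) = Σ C(7,k) p^k (1−p)^(7−k) over k:
  k=3: C(7,3)·0.64^3·0.36^4 = 0.15411
  k=4: C(7,4)·0.64^4·0.36^3 = 0.27397
Total = 0.42807

0.428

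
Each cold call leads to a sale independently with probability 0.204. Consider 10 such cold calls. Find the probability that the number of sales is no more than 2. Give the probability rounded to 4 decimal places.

X ~ Binomial(10, 0.204); P(X ≤ 2) = Σ C(10,k) p^k (1−p)^(10−k) over k:
  k=0: C(10,0)·0.204^0·0.796^10 = 0.102125
  k=1: C(10,1)·0.204^1·0.796^9 = 0.261727
  k=2: C(10,2)·0.204^2·0.796^8 = 0.301840
Total = 0.665692

0.6657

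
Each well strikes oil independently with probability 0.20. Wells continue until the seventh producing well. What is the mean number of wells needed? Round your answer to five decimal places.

Y = total wells until the seventh success; negative binomial with r=7, p=0.20.
E[Y] = r / p = 7 / 0.20 = 35.0000000

35.00000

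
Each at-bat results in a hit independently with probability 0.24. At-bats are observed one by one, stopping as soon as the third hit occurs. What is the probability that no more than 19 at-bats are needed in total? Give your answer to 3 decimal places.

0.869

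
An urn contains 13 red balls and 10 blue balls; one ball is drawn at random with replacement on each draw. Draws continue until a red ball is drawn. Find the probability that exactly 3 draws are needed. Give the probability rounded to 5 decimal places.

Geometric (trials to first success), p = 0.565217.
P(Y = 3) = (1−p)^2 · p = 0.18904 · 0.565217 = 0.1068464

0.10685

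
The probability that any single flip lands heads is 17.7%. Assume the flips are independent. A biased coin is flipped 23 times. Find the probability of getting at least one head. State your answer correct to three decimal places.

0.989

P(at least one) = 1 − P(none) = 1 − (1 − 0.177)^23
= 1 − 0.01133 = 0.98867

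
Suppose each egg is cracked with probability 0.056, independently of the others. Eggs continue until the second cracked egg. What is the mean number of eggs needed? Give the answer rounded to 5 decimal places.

Y = total eggs until the second success; negative binomial with r=2, p=0.056.
E[Y] = r / p = 2 / 0.056 = 35.7142857

35.71429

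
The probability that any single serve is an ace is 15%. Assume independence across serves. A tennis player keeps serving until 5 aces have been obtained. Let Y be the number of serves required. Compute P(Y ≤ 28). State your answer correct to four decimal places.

0.4131

Finishing within 28 serves ⇔ at least 5 successes in the first 28. With X ~ Binomial(28, 0.15), P(Y ≤ 28) = 1 − P(X ≤ 4).
  k=0: C(28,0)·0.15^0·0.85^28 = 0.010562
  k=1: C(28,1)·0.15^1·0.85^27 = 0.052187
  k=2: C(28,2)·0.15^2·0.85^26 = 0.124327
  k=3: C(28,3)·0.15^3·0.85^25 = 0.190148
  k=4: C(28,4)·0.15^4·0.85^24 = 0.209722
1 − 0.586945 = 0.413055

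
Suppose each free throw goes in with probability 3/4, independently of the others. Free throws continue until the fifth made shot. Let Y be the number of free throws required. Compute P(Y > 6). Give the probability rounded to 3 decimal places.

Needing more than 6 free throws ⇔ fewer than 5 successes in the first 6. With X ~ Binomial(6, 0.75), P(Y > 6) = P(X ≤ 4).
  k=0: C(6,0)·0.75^0·0.25^6 = 0.00024
  k=1: C(6,1)·0.75^1·0.25^5 = 0.00439
  k=2: C(6,2)·0.75^2·0.25^4 = 0.03296
  k=3: C(6,3)·0.75^3·0.25^3 = 0.13184
  k=4: C(6,4)·0.75^4·0.25^2 = 0.29663
P(X ≤ 4) = 0.46606

0.466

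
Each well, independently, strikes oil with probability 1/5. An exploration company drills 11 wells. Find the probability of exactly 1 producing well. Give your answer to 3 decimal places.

0.236

X ~ Binomial(n=11, p=0.20).
P(X=1) = C(11,1) · p^1 · (1−p)^10
= 11 · 0.2 · 0.10737 = 0.23622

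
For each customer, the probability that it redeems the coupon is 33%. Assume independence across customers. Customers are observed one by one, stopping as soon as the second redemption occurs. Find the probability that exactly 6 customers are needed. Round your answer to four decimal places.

Y = trial on which the second success occurs; negative binomial, r=2, p=0.33.
P(Y=6) = C(5,1) · p^2 · (1−p)^4
= 5 · 0.1089 · 0.20151 = 0.109723

0.1097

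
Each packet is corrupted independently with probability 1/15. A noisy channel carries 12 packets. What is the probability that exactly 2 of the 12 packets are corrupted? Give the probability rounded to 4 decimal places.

0.1471

X ~ Binomial(n=12, p=0.066667).
P(X=2) = C(12,2) · p^2 · (1−p)^10
= 66 · 0.0044444 · 0.50161 = 0.147139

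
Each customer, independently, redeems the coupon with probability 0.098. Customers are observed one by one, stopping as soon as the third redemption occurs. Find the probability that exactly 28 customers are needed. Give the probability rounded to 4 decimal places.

Y = trial on which the third success occurs; negative binomial, r=3, p=0.098.
P(Y=28) = C(27,2) · p^3 · (1−p)^25
= 351 · 0.00094119 · 0.075886 = 0.025070

0.0251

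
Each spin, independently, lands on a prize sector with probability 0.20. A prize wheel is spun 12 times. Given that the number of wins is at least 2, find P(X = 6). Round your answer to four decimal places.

0.0214

X ~ Binomial(12, 0.20). Want P(X=6 | X≥2) = P(X=6) / P(X≥2).
P(X=6) = C(12,6)·0.20^6·0.80^6 = 0.015502
P(X≥2) = 1 − 0.068719 − 0.206158 = 0.725122
Ratio = 0.015502 / 0.725122 = 0.021379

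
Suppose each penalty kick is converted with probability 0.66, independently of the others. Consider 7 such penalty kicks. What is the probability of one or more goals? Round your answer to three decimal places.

0.999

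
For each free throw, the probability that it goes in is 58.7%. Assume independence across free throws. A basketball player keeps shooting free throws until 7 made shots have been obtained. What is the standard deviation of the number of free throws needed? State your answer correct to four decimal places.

Y = total free throws until the seventh success; negative binomial with r=7, p=0.587.
SD(Y) = √[r(1−p)/p²] = √(8.390192) = 2.896583

2.8966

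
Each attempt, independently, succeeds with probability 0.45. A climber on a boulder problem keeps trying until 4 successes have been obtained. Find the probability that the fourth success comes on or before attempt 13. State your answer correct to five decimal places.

Finishing within 13 attempts ⇔ at least 4 successes in the first 13. With X ~ Binomial(13, 0.45), P(Y ≤ 13) = 1 − P(X ≤ 3).
  k=0: C(13,0)·0.45^0·0.55^13 = 0.0004214
  k=1: C(13,1)·0.45^1·0.55^12 = 0.0044824
  k=2: C(13,2)·0.45^2·0.55^11 = 0.0220044
  k=3: C(13,3)·0.45^3·0.55^10 = 0.0660132
1 − 0.0929213 = 0.9070787

0.90708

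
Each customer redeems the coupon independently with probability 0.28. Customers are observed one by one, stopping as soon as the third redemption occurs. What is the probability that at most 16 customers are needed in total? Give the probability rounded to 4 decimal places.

Finishing within 16 customers ⇔ at least 3 successes in the first 16. With X ~ Binomial(16, 0.28), P(Y ≤ 16) = 1 − P(X ≤ 2).
  k=0: C(16,0)·0.28^0·0.72^16 = 0.005216
  k=1: C(16,1)·0.28^1·0.72^15 = 0.032454
  k=2: C(16,2)·0.28^2·0.72^14 = 0.094657
1 − 0.132326 = 0.867674

0.8677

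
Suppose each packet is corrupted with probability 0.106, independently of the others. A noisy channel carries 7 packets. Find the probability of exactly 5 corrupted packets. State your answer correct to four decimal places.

0.0002

X ~ Binomial(n=7, p=0.106).
P(X=5) = C(7,5) · p^5 · (1−p)^2
= 21 · 1.3382e-05 · 0.79924 = 0.000225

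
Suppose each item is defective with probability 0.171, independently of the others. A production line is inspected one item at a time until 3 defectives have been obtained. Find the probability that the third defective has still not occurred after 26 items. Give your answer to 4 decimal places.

0.1540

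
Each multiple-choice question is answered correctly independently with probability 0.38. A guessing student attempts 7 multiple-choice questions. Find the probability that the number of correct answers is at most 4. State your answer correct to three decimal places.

0.922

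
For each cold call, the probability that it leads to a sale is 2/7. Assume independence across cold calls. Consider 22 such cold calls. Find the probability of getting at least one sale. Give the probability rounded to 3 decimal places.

P(at least one) = 1 − P(none) = 1 − (1 − 0.285714)^22
= 1 − 0.00061 = 0.99939

0.999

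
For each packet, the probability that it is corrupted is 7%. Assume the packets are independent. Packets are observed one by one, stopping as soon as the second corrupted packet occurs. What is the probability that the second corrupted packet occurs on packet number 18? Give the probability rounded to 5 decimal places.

0.02608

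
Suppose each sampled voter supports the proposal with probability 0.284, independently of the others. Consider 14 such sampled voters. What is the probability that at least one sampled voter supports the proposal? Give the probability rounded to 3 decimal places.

P(at least one) = 1 − P(none) = 1 − (1 − 0.284)^14
= 1 − 0.00931 = 0.99069

0.991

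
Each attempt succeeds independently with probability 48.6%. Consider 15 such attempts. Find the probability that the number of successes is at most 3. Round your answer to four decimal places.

X ~ Binomial(15, 0.486); P(X ≤ 3) = Σ C(15,k) p^k (1−p)^(15−k) over k:
  k=0: C(15,0)·0.486^0·0.514^15 = 0.000046
  k=1: C(15,1)·0.486^1·0.514^14 = 0.000655
  k=2: C(15,2)·0.486^2·0.514^13 = 0.004335
  k=3: C(15,3)·0.486^3·0.514^12 = 0.017761
Total = 0.022797

0.0228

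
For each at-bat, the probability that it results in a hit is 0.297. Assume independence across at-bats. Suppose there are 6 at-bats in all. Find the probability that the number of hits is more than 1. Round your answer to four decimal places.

0.5733

X ~ Binomial(6, 0.297); P(X ≥ 2) = Σ C(6,k) p^k (1−p)^(6−k) over k:
  k=2: C(6,2)·0.297^2·0.703^4 = 0.323166
  k=3: C(6,3)·0.297^3·0.703^3 = 0.182039
  k=4: C(6,4)·0.297^4·0.703^2 = 0.057680
  k=5: C(6,5)·0.297^5·0.703^1 = 0.009747
  k=6: C(6,6)·0.297^6·0.703^0 = 0.000686
Total = 0.573319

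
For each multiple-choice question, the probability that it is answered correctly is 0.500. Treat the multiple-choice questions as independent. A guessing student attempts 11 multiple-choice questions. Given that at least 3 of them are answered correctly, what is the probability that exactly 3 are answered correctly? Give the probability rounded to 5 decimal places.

X ~ Binomial(11, 0.50). Want P(X=3 | X≥3) = P(X=3) / P(X≥3).
P(X=3) = C(11,3)·0.50^3·0.50^8 = 0.0805664
P(X≥3) = 1 − 0.0004883 − 0.0053711 − 0.0268555 = 0.9672852
Ratio = 0.0805664 / 0.9672852 = 0.0832913

0.08329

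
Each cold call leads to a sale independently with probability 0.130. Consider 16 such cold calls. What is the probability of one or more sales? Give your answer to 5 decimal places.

P(at least one) = 1 − P(none) = 1 − (1 − 0.13)^16
= 1 − 0.1077229 = 0.8922771

0.89228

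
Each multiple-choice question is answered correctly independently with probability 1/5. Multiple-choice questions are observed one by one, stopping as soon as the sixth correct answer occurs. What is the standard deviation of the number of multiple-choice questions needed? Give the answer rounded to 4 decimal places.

10.9545

Y = total multiple-choice questions until the sixth success; negative binomial with r=6, p=0.20.
SD(Y) = √[r(1−p)/p²] = √(120.000000) = 10.954451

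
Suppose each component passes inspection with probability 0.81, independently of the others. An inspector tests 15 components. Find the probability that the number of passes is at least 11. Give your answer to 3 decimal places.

X ~ Binomial(15, 0.81); P(X ≥ 11) = Σ C(15,k) p^k (1−p)^(15−k) over k:
  k=11: C(15,11)·0.81^11·0.19^4 = 0.17518
  k=12: C(15,12)·0.81^12·0.19^3 = 0.24894
  k=13: C(15,13)·0.81^13·0.19^2 = 0.24491
  k=14: C(15,14)·0.81^14·0.19^1 = 0.14915
  k=15: C(15,15)·0.81^15·0.19^0 = 0.04239
Total = 0.86057

0.861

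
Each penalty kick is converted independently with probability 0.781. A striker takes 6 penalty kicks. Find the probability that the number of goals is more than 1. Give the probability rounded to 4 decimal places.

0.9975

X ~ Binomial(6, 0.781); P(X ≥ 2) = Σ C(6,k) p^k (1−p)^(6−k) over k:
  k=2: C(6,2)·0.781^2·0.219^4 = 0.021046
  k=3: C(6,3)·0.781^3·0.219^3 = 0.100073
  k=4: C(6,4)·0.781^4·0.219^2 = 0.267660
  k=5: C(6,5)·0.781^5·0.219^1 = 0.381813
  k=6: C(6,6)·0.781^6·0.219^0 = 0.226937
Total = 0.997529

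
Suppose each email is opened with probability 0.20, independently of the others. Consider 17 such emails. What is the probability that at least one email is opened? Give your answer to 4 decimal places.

0.9775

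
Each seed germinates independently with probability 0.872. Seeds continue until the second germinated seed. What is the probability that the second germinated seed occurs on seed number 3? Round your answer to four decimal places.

0.1947

Y = trial on which the second success occurs; negative binomial, r=2, p=0.872.
P(Y=3) = C(2,1) · p^2 · (1−p)^1
= 2 · 0.76038 · 0.128 = 0.194658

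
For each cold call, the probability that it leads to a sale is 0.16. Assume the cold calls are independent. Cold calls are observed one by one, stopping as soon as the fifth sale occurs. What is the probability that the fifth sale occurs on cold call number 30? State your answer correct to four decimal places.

0.0319

Y = trial on which the fifth success occurs; negative binomial, r=5, p=0.16.
P(Y=30) = C(29,4) · p^5 · (1−p)^25
= 23751 · 0.00010486 · 0.012793 = 0.031861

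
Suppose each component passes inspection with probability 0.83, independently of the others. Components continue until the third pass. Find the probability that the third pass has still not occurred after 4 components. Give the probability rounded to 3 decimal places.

0.137

Needing more than 4 components ⇔ fewer than 3 successes in the first 4. With X ~ Binomial(4, 0.83), P(Y > 4) = P(X ≤ 2).
  k=0: C(4,0)·0.83^0·0.17^4 = 0.00084
  k=1: C(4,1)·0.83^1·0.17^3 = 0.01631
  k=2: C(4,2)·0.83^2·0.17^2 = 0.11946
P(X ≤ 2) = 0.13660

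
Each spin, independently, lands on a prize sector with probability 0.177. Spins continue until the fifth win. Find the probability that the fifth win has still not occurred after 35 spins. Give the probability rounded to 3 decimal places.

0.233

Needing more than 35 spins ⇔ fewer than 5 successes in the first 35. With X ~ Binomial(35, 0.177), P(Y > 35) = P(X ≤ 4).
  k=0: C(35,0)·0.177^0·0.823^35 = 0.00109
  k=1: C(35,1)·0.177^1·0.823^34 = 0.00823
  k=2: C(35,2)·0.177^2·0.823^33 = 0.03011
  k=3: C(35,3)·0.177^3·0.823^32 = 0.07122
  k=4: C(35,4)·0.177^4·0.823^31 = 0.12254
P(X ≤ 4) = 0.23320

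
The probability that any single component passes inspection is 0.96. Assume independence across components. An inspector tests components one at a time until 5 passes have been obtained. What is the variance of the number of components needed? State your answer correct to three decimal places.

Y = total components until the fifth success; negative binomial with r=5, p=0.96.
Var(Y) = r(1−p)/p² = 5·0.04 / 0.96² = 0.21701

0.217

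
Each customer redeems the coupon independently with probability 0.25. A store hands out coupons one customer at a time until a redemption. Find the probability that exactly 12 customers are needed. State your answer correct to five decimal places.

Geometric (trials to first success), p = 0.25.
P(Y = 12) = (1−p)^11 · p = 0.042235 · 0.25 = 0.0105588

0.01056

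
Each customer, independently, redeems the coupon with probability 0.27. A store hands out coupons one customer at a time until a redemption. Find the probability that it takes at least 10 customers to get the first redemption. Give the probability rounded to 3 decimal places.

0.059

Y = number of customers to the first success; geometric, p = 0.27.
P(Y > 9) = P(first 9 all fail) = (1−p)^9 = 0.05887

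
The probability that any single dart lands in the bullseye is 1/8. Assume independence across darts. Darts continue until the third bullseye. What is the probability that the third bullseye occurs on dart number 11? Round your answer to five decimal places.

Y = trial on which the third success occurs; negative binomial, r=3, p=0.125.
P(Y=11) = C(10,2) · p^3 · (1−p)^8
= 45 · 0.0019531 · 0.34361 = 0.0302000

0.03020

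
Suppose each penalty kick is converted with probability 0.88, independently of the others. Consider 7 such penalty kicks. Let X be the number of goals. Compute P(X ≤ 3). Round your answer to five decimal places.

0.00537

X ~ Binomial(7, 0.88); P(X ≤ 3) = Σ C(7,k) p^k (1−p)^(7−k) over k:
  k=0: C(7,0)·0.88^0·0.12^7 = 0.0000004
  k=1: C(7,1)·0.88^1·0.12^6 = 0.0000184
  k=2: C(7,2)·0.88^2·0.12^5 = 0.0004047
  k=3: C(7,3)·0.88^3·0.12^4 = 0.0049459
Total = 0.0053693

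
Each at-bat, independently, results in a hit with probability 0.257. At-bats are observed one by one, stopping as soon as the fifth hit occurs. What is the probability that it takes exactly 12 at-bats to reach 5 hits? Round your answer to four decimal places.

0.0462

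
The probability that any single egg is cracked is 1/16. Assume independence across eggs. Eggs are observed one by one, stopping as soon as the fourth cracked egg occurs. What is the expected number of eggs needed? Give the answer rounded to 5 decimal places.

64.00000

Y = total eggs until the fourth success; negative binomial with r=4, p=0.0625.
E[Y] = r / p = 4 / 0.0625 = 64.0000000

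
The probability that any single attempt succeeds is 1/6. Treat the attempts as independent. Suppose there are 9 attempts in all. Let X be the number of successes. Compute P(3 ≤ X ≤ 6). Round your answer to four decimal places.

0.1782

X ~ Binomial(9, 0.166667); P(3 ≤ X ≤ 6) = Σ C(9,k) p^k (1−p)^(9−k) over k:
  k=3: C(9,3)·0.166667^3·0.833333^6 = 0.130238
  k=4: C(9,4)·0.166667^4·0.833333^5 = 0.039071
  k=5: C(9,5)·0.166667^5·0.833333^4 = 0.007814
  k=6: C(9,6)·0.166667^6·0.833333^3 = 0.001042
Total = 0.178166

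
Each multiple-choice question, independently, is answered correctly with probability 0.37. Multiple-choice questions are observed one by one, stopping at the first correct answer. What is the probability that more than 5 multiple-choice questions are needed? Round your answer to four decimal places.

0.0992

Y = number of multiple-choice questions to the first success; geometric, p = 0.37.
P(Y > 5) = P(first 5 all fail) = (1−p)^5 = 0.099244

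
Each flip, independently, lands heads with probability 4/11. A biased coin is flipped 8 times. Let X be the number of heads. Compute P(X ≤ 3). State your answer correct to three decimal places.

0.677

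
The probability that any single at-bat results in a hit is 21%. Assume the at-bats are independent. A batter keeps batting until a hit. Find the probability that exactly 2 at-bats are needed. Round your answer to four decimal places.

Geometric (trials to first success), p = 0.21.
P(Y = 2) = (1−p)^1 · p = 0.79 · 0.21 = 0.165900

0.1659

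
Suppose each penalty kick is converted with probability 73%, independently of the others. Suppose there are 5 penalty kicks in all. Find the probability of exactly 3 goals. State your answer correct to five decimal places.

X ~ Binomial(n=5, p=0.73).
P(X=3) = C(5,3) · p^3 · (1−p)^2
= 10 · 0.38902 · 0.0729 = 0.2835934

0.28359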